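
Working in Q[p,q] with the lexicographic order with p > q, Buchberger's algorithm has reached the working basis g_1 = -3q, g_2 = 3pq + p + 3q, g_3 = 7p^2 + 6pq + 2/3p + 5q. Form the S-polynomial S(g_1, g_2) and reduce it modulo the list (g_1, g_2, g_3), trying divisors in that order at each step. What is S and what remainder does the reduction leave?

S(g_1, g_2) = -1/3p - q; remainder on division = -1/3p.

lcm(LM(g_1), LM(g_2)) = pq.
S = (lcm/LT(g_1))·g_1 − (lcm/LT(g_2))·g_2 = -1/3p - q.
Reduce S modulo (g_1, g_2, g_3) in that order:
  leading term p: no divisor's leading term divides it; move -1/3p to the remainder.
  leading term q: subtract (1/3)·g_1 from -q → 0
The remainder -1/3p is nonzero, so it would be added as the next basis element.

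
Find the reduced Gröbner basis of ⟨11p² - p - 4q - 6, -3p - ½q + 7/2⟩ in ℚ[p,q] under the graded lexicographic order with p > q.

G = {q² - 292/11q + 281/11, p + ⅙q - 7/6}

f_1 = 11p² - p - 4q - 6, LT = p².
f_2 = -3p - ½q + 7/2, LT = p.

S(f_1,f_2): lcm = p². S = -⅙pq + 71/66p - 4/11q - 6/11.
  leading term pq: subtract (1/18q)·f_2 from -⅙pq + 71/66p - 4/11q - 6/11 → 1/36q² + 71/66p - 221/396q - 6/11
  leading term q²: no divisor's leading term divides it; move 1/36q² to the remainder.
  leading term p: subtract (-71/198)·f_2 from 71/66p - 221/396q - 6/11 → -73/99q + 281/396
  leading term q: no divisor's leading term divides it; move -73/99q to the remainder.
  leading term 1: no divisor's leading term divides it; move 281/396 to the remainder.
  remainder 1/36q² - 73/99q + 281/396 ≠ 0; add g_3 = 1/36q² - 73/99q + 281/396 to the basis.

The other S-polynomials (S(f_1,g_3), S(f_2,g_3)) all reduce to 0 modulo the current basis, so we have a Gröbner basis.
Inter-reduce: drop elements whose leading term is divisible by another's, tail-reduce, and make monic.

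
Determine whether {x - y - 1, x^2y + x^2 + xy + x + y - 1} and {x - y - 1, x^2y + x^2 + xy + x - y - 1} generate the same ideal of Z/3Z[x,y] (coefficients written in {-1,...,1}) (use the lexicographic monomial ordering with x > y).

Since reduced Gröbner bases are canonical representatives of ideals under a given ordering, it suffices to compute and compare them.
Buchberger on the first generating set:
f_1 = x - y - 1, LT = x.
f_2 = x^2y + x^2 + xy + x + y - 1, LT = x^2y.

S(f_1,f_2): lcm = x^2y. S = -x^2 - xy^2 + xy - x - y + 1.
  leading term x^2: subtract (-x)·f_1 from -x^2 - xy^2 + xy - x - y + 1 → -xy^2 + x - y + 1
  leading term xy^2: subtract (-y^2)·f_1 from -xy^2 + x - y + 1 → x - y^3 - y^2 - y + 1
  leading term x: subtract (1)·f_1 from x - y^3 - y^2 - y + 1 → -y^3 - y^2 - 1
  leading term y^3: no divisor's leading term divides it; move -y^3 to the remainder.
  leading term y^2: no divisor's leading term divides it; move -y^2 to the remainder.
  leading term 1: no divisor's leading term divides it; move -1 to the remainder.
  remainder -y^3 - y^2 - 1 ≠ 0; add g_3 = -y^3 - y^2 - 1 to the basis.

S(f_1,g_3): leading monomials are coprime, so the S-polynomial reduces to 0 (Buchberger's first criterion).
S(f_2,g_3): lcm = x^2y^3. S = -x^2 + xy^3 + xy^2 + y^3 - y^2.
  leading term x^2: subtract (-x)·f_1 from -x^2 + xy^3 + xy^2 + y^3 - y^2 → xy^3 + xy^2 - xy - x + y^3 - y^2
  leading term xy^3: subtract (y^3)·f_1 from xy^3 + xy^2 - xy - x + y^3 - y^2 → xy^2 - xy - x + y^4 - y^3 - y^2
  leading term xy^2: subtract (y^2)·f_1 from xy^2 - xy - x + y^4 - y^3 - y^2 → -xy - x + y^4
  leading term xy: subtract (-y)·f_1 from -xy - x + y^4 → -x + y^4 - y^2 - y
  leading term x: subtract (-1)·f_1 from -x + y^4 - y^2 - y → y^4 - y^2 + y - 1
  leading term y^4: subtract (-y)·g_3 from y^4 - y^2 + y - 1 → -y^3 - y^2 - 1
  leading term y^3: subtract (1)·g_3 from -y^3 - y^2 - 1 → 0
  remainder 0.

Every S-polynomial of the final basis reduces to 0, so we have a Gröbner basis.
Inter-reduce: drop elements whose leading term is divisible by another's, tail-reduce, and make monic.
Reduced Gröbner basis: {x - y - 1, y^3 + y^2 + 1}.

Buchberger on the second generating set:
h_1 = x - y - 1, LT = x.
h_2 = x^2y + x^2 + xy + x - y - 1, LT = x^2y.

S(h_1,h_2): lcm = x^2y. S = -x^2 - xy^2 + xy - x + y + 1.
  leading term x^2: subtract (-x)·h_1 from -x^2 - xy^2 + xy - x + y + 1 → -xy^2 + x + y + 1
  leading term xy^2: subtract (-y^2)·h_1 from -xy^2 + x + y + 1 → x - y^3 - y^2 + y + 1
  leading term x: subtract (1)·h_1 from x - y^3 - y^2 + y + 1 → -y^3 - y^2 - y - 1
  leading term y^3: no divisor's leading term divides it; move -y^3 to the remainder.
  leading term y^2: no divisor's leading term divides it; move -y^2 to the remainder.
  leading term y: no divisor's leading term divides it; move -y to the remainder.
  leading term 1: no divisor's leading term divides it; move -1 to the remainder.
  remainder -y^3 - y^2 - y - 1 ≠ 0; add k_3 = -y^3 - y^2 - y - 1 to the basis.

S(h_1,k_3): leading monomials are coprime, so the S-polynomial reduces to 0 (Buchberger's first criterion).
S(h_2,k_3): lcm = x^2y^3. S = -x^2y - x^2 + xy^3 + xy^2 - y^3 - y^2.
  leading term x^2y: subtract (-xy)·h_1 from -x^2y - x^2 + xy^3 + xy^2 - y^3 - y^2 → -x^2 + xy^3 - xy - y^3 - y^2
  leading term x^2: subtract (-x)·h_1 from -x^2 + xy^3 - xy - y^3 - y^2 → xy^3 + xy - x - y^3 - y^2
  leading term xy^3: subtract (y^3)·h_1 from xy^3 + xy - x - y^3 - y^2 → xy - x + y^4 - y^2
  leading term xy: subtract (y)·h_1 from xy - x + y^4 - y^2 → -x + y^4 + y
  leading term x: subtract (-1)·h_1 from -x + y^4 + y → y^4 - 1
  leading term y^4: subtract (-y)·k_3 from y^4 - 1 → -y^3 - y^2 - y - 1
  leading term y^3: subtract (1)·k_3 from -y^3 - y^2 - y - 1 → 0
  remainder 0.

Every S-polynomial of the final basis reduces to 0, so we have a Gröbner basis.
Inter-reduce: drop elements whose leading term is divisible by another's, tail-reduce, and make monic.
Reduced Gröbner basis: {x - y - 1, y^3 + y^2 + y + 1}.

These differ, so the ideals are not equal.

No, the ideals differ.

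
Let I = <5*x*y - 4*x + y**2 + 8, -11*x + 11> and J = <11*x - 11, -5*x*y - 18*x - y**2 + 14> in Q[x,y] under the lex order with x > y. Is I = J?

Yes, the ideals are equal.

Two ideals are equal iff their reduced Gröbner bases coincide (the reduced basis is unique for a fixed ordering).
Buchberger on the first generating set:
f_1 = 5*x*y - 4*x + y**2 + 8, LT = x*y.
f_2 = -11*x + 11, LT = x.

S(f_1,f_2): lcm = x*y. S = -4/5*x + 1/5*y**2 + y + 8/5.
  leading term x: subtract (4/55)·f_2 from -4/5*x + 1/5*y**2 + y + 8/5 → 1/5*y**2 + y + 4/5
  leading term y**2: no divisor's leading term divides it; move 1/5*y**2 to the remainder.
  leading term y: no divisor's leading term divides it; move y to the remainder.
  leading term 1: no divisor's leading term divides it; move 4/5 to the remainder.
  remainder 1/5*y**2 + y + 4/5 ≠ 0; add g_3 = 1/5*y**2 + y + 4/5 to the basis.

The other S-polynomials (S(f_1,g_3), S(f_2,g_3)) all reduce to 0 modulo the current basis, so we have a Gröbner basis.
Inter-reduce: drop elements whose leading term is divisible by another's, tail-reduce, and make monic.
Reduced Gröbner basis: {x - 1, y**2 + 5*y + 4}.

Buchberger on the second generating set:
h_1 = 11*x - 11, LT = x.
h_2 = -5*x*y - 18*x - y**2 + 14, LT = x*y.

S(h_1,h_2): lcm = x*y. S = -18/5*x - 1/5*y**2 - y + 14/5.
  leading term x: subtract (-18/55)·h_1 from -18/5*x - 1/5*y**2 - y + 14/5 → -1/5*y**2 - y - 4/5
  leading term y**2: no divisor's leading term divides it; move -1/5*y**2 to the remainder.
  leading term y: no divisor's leading term divides it; move -y to the remainder.
  leading term 1: no divisor's leading term divides it; move -4/5 to the remainder.
  remainder -1/5*y**2 - y - 4/5 ≠ 0; add k_3 = -1/5*y**2 - y - 4/5 to the basis.

The other S-polynomials (S(h_1,k_3), S(h_2,k_3)) all reduce to 0 modulo the current basis, so we have a Gröbner basis.
Inter-reduce: drop elements whose leading term is divisible by another's, tail-reduce, and make monic.
Reduced Gröbner basis: {x - 1, y**2 + 5*y + 4}.

The two bases agree; hence the ideals are identical.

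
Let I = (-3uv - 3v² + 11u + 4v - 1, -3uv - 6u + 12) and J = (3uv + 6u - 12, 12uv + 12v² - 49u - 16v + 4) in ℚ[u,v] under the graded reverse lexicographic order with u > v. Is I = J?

No, the ideals differ.

Since reduced Gröbner bases are canonical representatives of ideals under a given ordering, it suffices to compute and compare them.
Buchberger on the first generating set:
f_1 = -3uv - 3v² + 11u + 4v - 1, LT = uv.
f_2 = -3uv - 6u + 12, LT = uv.

S(f_1,f_2): lcm = uv. S = v² - 17/3u - 4/3v + 13/3.
  leading term v²: no divisor's leading term divides it; move v² to the remainder.
  leading term u: no divisor's leading term divides it; move -17/3u to the remainder.
  leading term v: no divisor's leading term divides it; move -4/3v to the remainder.
  leading term 1: no divisor's leading term divides it; move 13/3 to the remainder.
  remainder v² - 17/3u - 4/3v + 13/3 ≠ 0; add g_3 = v² - 17/3u - 4/3v + 13/3 to the basis.

S(f_1,g_3): lcm = uv². S = v³ + 17/3u² - 7/3uv - 4/3v² - 13/3u + ⅓v.
  leading term v³: subtract (v)·g_3 from v³ + 17/3u² - 7/3uv - 4/3v² - 13/3u + ⅓v → 17/3u² + 10/3uv - 13/3u - 4v
  leading term u²: no divisor's leading term divides it; move 17/3u² to the remainder.
  leading term uv: subtract (-10/9)·f_1 from 10/3uv - 13/3u - 4v → -10/3v² + 71/9u + 4/9v - 10/9
  leading term v²: subtract (-10/3)·g_3 from -10/3v² + 71/9u + 4/9v - 10/9 → -11u - 4v + 40/3
  leading term u: no divisor's leading term divides it; move -11u to the remainder.
  leading term v: no divisor's leading term divides it; move -4v to the remainder.
  leading term 1: no divisor's leading term divides it; move 40/3 to the remainder.
  remainder 17/3u² - 11u - 4v + 40/3 ≠ 0; add g_4 = 17/3u² - 11u - 4v + 40/3 to the basis.

The other S-polynomials (S(f_2,g_3), S(f_1,g_4), S(f_2,g_4), S(g_3,g_4)) all reduce to 0 modulo the current basis, so we have a Gröbner basis.
Inter-reduce: drop elements whose leading term is divisible by another's, tail-reduce, and make monic.
Reduced Gröbner basis: {u² - 33/17u - 12/17v + 40/17, uv + 2u - 4, v² - 17/3u - 4/3v + 13/3}.

Buchberger on the second generating set:
h_1 = 3uv + 6u - 12, LT = uv.
h_2 = 12uv + 12v² - 49u - 16v + 4, LT = uv.

S(h_1,h_2): lcm = uv. S = -v² + 73/12u + 4/3v - 13/3.
  leading term v²: no divisor's leading term divides it; move -v² to the remainder.
  leading term u: no divisor's leading term divides it; move 73/12u to the remainder.
  leading term v: no divisor's leading term divides it; move 4/3v to the remainder.
  leading term 1: no divisor's leading term divides it; move -13/3 to the remainder.
  remainder -v² + 73/12u + 4/3v - 13/3 ≠ 0; add k_3 = -v² + 73/12u + 4/3v - 13/3 to the basis.

S(h_1,k_3): lcm = uv². S = 73/12u² + 10/3uv - 13/3u - 4v.
  leading term u²: no divisor's leading term divides it; move 73/12u² to the remainder.
  leading term uv: subtract (10/9)·h_1 from 10/3uv - 13/3u - 4v → -11u - 4v + 40/3
  leading term u: no divisor's leading term divides it; move -11u to the remainder.
  leading term v: no divisor's leading term divides it; move -4v to the remainder.
  leading term 1: no divisor's leading term divides it; move 40/3 to the remainder.
  remainder 73/12u² - 11u - 4v + 40/3 ≠ 0; add k_4 = 73/12u² - 11u - 4v + 40/3 to the basis.

The other S-polynomials (S(h_2,k_3), S(h_1,k_4), S(h_2,k_4), S(k_3,k_4)) all reduce to 0 modulo the current basis, so we have a Gröbner basis.
Inter-reduce: drop elements whose leading term is divisible by another's, tail-reduce, and make monic.
Reduced Gröbner basis: {u² - 132/73u - 48/73v + 160/73, uv + 2u - 4, v² - 73/12u - 4/3v + 13/3}.

Since the reduced bases disagree, the two ideals are not the same.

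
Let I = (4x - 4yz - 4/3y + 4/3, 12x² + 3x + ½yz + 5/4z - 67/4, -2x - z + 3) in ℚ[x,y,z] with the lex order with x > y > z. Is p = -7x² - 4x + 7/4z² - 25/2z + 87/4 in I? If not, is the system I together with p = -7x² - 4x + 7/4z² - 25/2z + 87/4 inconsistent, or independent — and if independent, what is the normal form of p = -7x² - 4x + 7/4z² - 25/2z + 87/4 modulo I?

-7x² - 4x + 7/4z² - 25/2z + 87/4 lies in I (it reduces to 0).

First compute the reduced Gröbner basis of I by Buchberger's algorithm.
f_1 = 4x - 4yz - 4/3y + 4/3, LT = x.
f_2 = 12x² + 3x + ½yz + 5/4z - 67/4, LT = x².
f_3 = -2x - z + 3, LT = x.

S(f_1,f_2): lcm = x². S = -xyz - ⅓xy + 1/12x - 1/24yz - 5/48z + 67/48.
  leading term xyz: subtract (-¼yz)·f_1 from -xyz - ⅓xy + 1/12x - 1/24yz - 5/48z + 67/48 → -⅓xy + 1/12x - y²z² - ⅓y²z + 7/24yz - 5/48z + 67/48
  leading term xy: subtract (-1/12y)·f_1 from -⅓xy + 1/12x - y²z² - ⅓y²z + 7/24yz - 5/48z + 67/48 → 1/12x - y²z² - ⅔y²z - 1/9y² + 7/24yz + 1/9y - 5/48z + 67/48
  leading term x: subtract (1/48)·f_1 from 1/12x - y²z² - ⅔y²z - 1/9y² + 7/24yz + 1/9y - 5/48z + 67/48 → -y²z² - ⅔y²z - 1/9y² + ⅜yz + 5/36y - 5/48z + 197/144
  leading term y²z²: no divisor's leading term divides it; move -y²z² to the remainder.
  leading term y²z: no divisor's leading term divides it; move -⅔y²z to the remainder.
  leading term y²: no divisor's leading term divides it; move -1/9y² to the remainder.
  leading term yz: no divisor's leading term divides it; move ⅜yz to the remainder.
  leading term y: no divisor's leading term divides it; move 5/36y to the remainder.
  leading term z: no divisor's leading term divides it; move -5/48z to the remainder.
  leading term 1: no divisor's leading term divides it; move 197/144 to the remainder.
  remainder -y²z² - ⅔y²z - 1/9y² + ⅜yz + 5/36y - 5/48z + 197/144 ≠ 0; add h_4 = -y²z² - ⅔y²z - 1/9y² + ⅜yz + 5/36y - 5/48z + 197/144 to the basis.

S(f_1,f_3): lcm = x. S = -yz - ⅓y - ½z + 11/6.
  leading term yz: no divisor's leading term divides it; move -yz to the remainder.
  leading term y: no divisor's leading term divides it; move -⅓y to the remainder.
  leading term z: no divisor's leading term divides it; move -½z to the remainder.
  leading term 1: no divisor's leading term divides it; move 11/6 to the remainder.
  remainder -yz - ⅓y - ½z + 11/6 ≠ 0; add h_5 = -yz - ⅓y - ½z + 11/6 to the basis.

S(f_2,f_3): lcm = x². S = -½xz + 7/4x + 1/24yz + 5/48z - 67/48.
  leading term xz: subtract (-⅛z)·f_1 from -½xz + 7/4x + 1/24yz + 5/48z - 67/48 → 7/4x - ½yz² - ⅛yz + 13/48z - 67/48
  leading term x: subtract (7/16)·f_1 from 7/4x - ½yz² - ⅛yz + 13/48z - 67/48 → -½yz² + 13/8yz + 7/12y + 13/48z - 95/48
  leading term yz²: subtract (½z)·h_5 from -½yz² + 13/8yz + 7/12y + 13/48z - 95/48 → 43/24yz + 7/12y + ¼z² - 31/48z - 95/48
  leading term yz: subtract (-43/24)·h_5 from 43/24yz + 7/12y + ¼z² - 31/48z - 95/48 → -1/72y + ¼z² - 37/24z + 47/36
  leading term y: no divisor's leading term divides it; move -1/72y to the remainder.
  leading term z²: no divisor's leading term divides it; move ¼z² to the remainder.
  leading term z: no divisor's leading term divides it; move -37/24z to the remainder.
  leading term 1: no divisor's leading term divides it; move 47/36 to the remainder.
  remainder -1/72y + ¼z² - 37/24z + 47/36 ≠ 0; add h_6 = -1/72y + ¼z² - 37/24z + 47/36 to the basis.

S(h_4,h_6): lcm = y²z². S = ⅔y²z + 1/9y² + 18yz⁴ - 111yz³ + 94yz² - ⅜yz - 5/36y + 5/48z - 197/144.
  leading term y²z: subtract (-⅔y)·h_5 from ⅔y²z + 1/9y² + 18yz⁴ - 111yz³ + 94yz² - ⅜yz - 5/36y + 5/48z - 197/144 → -1/9y² + 18yz⁴ - 111yz³ + 94yz² - 17/24yz + 13/12y + 5/48z - 197/144
  leading term y²: subtract (8y)·h_6 from -1/9y² + 18yz⁴ - 111yz³ + 94yz² - 17/24yz + 13/12y + 5/48z - 197/144 → 18yz⁴ - 111yz³ + 92yz² + 93/8yz - 337/36y + 5/48z - 197/144
  leading term yz⁴: subtract (-18z³)·h_5 from 18yz⁴ - 111yz³ + 92yz² + 93/8yz - 337/36y + 5/48z - 197/144 → -117yz³ + 92yz² + 93/8yz - 337/36y - 9z⁴ + 33z³ + 5/48z - 197/144
  leading term yz³: subtract (117z²)·h_5 from -117yz³ + 92yz² + 93/8yz - 337/36y - 9z⁴ + 33z³ + 5/48z - 197/144 → 131yz² + 93/8yz - 337/36y - 9z⁴ + 183/2z³ - 429/2z² + 5/48z - 197/144
  leading term yz²: subtract (-131z)·h_5 from 131yz² + 93/8yz - 337/36y - 9z⁴ + 183/2z³ - 429/2z² + 5/48z - 197/144 → -769/24yz - 337/36y - 9z⁴ + 183/2z³ - 280z² + 11533/48z - 197/144
  leading term yz: subtract (769/24)·h_5 from -769/24yz - 337/36y - 9z⁴ + 183/2z³ - 280z² + 11533/48z - 197/144 → 95/72y - 9z⁴ + 183/2z³ - 280z² + 6151/24z - 541/9
  leading term y: subtract (-95)·h_6 from 95/72y - 9z⁴ + 183/2z³ - 280z² + 6151/24z - 541/9 → -9z⁴ + 183/2z³ - 1025/4z² + 659/6z + 767/12
  leading term z⁴: no divisor's leading term divides it; move -9z⁴ to the remainder.
  leading term z³: no divisor's leading term divides it; move 183/2z³ to the remainder.
  leading term z²: no divisor's leading term divides it; move -1025/4z² to the remainder.
  leading term z: no divisor's leading term divides it; move 659/6z to the remainder.
  leading term 1: no divisor's leading term divides it; move 767/12 to the remainder.
  remainder -9z⁴ + 183/2z³ - 1025/4z² + 659/6z + 767/12 ≠ 0; add h_7 = -9z⁴ + 183/2z³ - 1025/4z² + 659/6z + 767/12 to the basis.

S(h_5,h_6): lcm = yz. S = ⅓y + 18z³ - 111z² + 189/2z - 11/6.
  leading term y: subtract (-24)·h_6 from ⅓y + 18z³ - 111z² + 189/2z - 11/6 → 18z³ - 105z² + 115/2z + 59/2
  leading term z³: no divisor's leading term divides it; move 18z³ to the remainder.
  leading term z²: no divisor's leading term divides it; move -105z² to the remainder.
  leading term z: no divisor's leading term divides it; move 115/2z to the remainder.
  leading term 1: no divisor's leading term divides it; move 59/2 to the remainder.
  remainder 18z³ - 105z² + 115/2z + 59/2 ≠ 0; add h_8 = 18z³ - 105z² + 115/2z + 59/2 to the basis.

The other S-polynomials (S(f_1,h_4), S(f_2,h_4), S(f_3,h_4), S(f_1,h_5), S(f_2,h_5), S(f_3,h_5), S(h_4,h_5), S(f_1,h_6), S(f_2,h_6), S(f_3,h_6), S(f_1,h_7), S(f_2,h_7), S(f_3,h_7), S(h_4,h_7), S(h_5,h_7), S(h_6,h_7), S(f_1,h_8), S(f_2,h_8), S(f_3,h_8), S(h_4,h_8), S(h_5,h_8), S(h_6,h_8), S(h_7,h_8)) all reduce to 0 modulo the current basis, so we have a Gröbner basis.
Inter-reduce: drop elements whose leading term is divisible by another's, tail-reduce, and make monic.
Reduced Gröbner basis: {x + ½z - 3/2, y - 18z² + 111z - 94, z³ - 35/6z² + 115/36z + 59/36}.
Label its elements g_1 = x + ½z - 3/2, g_2 = y - 18z² + 111z - 94, g_3 = z³ - 35/6z² + 115/36z + 59/36.

Reduce p = -7x² - 4x + 7/4z² - 25/2z + 87/4 modulo G:
  leading term x²: subtract (-7x)·g_1 from -7x² - 4x + 7/4z² - 25/2z + 87/4 → 7/2xz - 29/2x + 7/4z² - 25/2z + 87/4
  leading term xz: subtract (7/2z)·g_1 from 7/2xz - 29/2x + 7/4z² - 25/2z + 87/4 → -29/2x - 29/4z + 87/4
  leading term x: subtract (-29/2)·g_1 from -29/2x - 29/4z + 87/4 → 0
  normal form = 0.
Since the normal form is 0, p ∈ I.

Ideal membership is decidable via reduction modulo a Gröbner basis.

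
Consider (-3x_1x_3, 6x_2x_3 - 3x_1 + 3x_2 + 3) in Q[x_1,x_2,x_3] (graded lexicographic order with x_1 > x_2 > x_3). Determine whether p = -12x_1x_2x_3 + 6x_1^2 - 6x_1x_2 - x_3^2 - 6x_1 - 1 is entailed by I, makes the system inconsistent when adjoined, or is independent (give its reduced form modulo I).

First compute the reduced Gröbner basis of I by Buchberger's algorithm.
f_1 = -3x_1x_3, LT = x_1x_3.
f_2 = 6x_2x_3 - 3x_1 + 3x_2 + 3, LT = x_2x_3.

S(f_1,f_2): lcm = x_1x_2x_3. S = 1/2x_1^2 - 1/2x_1x_2 - 1/2x_1.
  leading term x_1^2: no divisor's leading term divides it; move 1/2x_1^2 to the remainder.
  leading term x_1x_2: no divisor's leading term divides it; move -1/2x_1x_2 to the remainder.
  leading term x_1: no divisor's leading term divides it; move -1/2x_1 to the remainder.
  remainder 1/2x_1^2 - 1/2x_1x_2 - 1/2x_1 ≠ 0; add h_3 = 1/2x_1^2 - 1/2x_1x_2 - 1/2x_1 to the basis.

S(f_1,h_3): lcm = x_1^2x_3. S = x_1x_2x_3 + x_1x_3.
  leading term x_1x_2x_3: subtract (-1/3x_2)·f_1 from x_1x_2x_3 + x_1x_3 → x_1x_3
  leading term x_1x_3: subtract (-1/3)·f_1 from x_1x_3 → 0
  remainder 0.

S(f_2,h_3): leading monomials are coprime, so the S-polynomial reduces to 0 (Buchberger's first criterion).
Every S-polynomial of the final basis reduces to 0, so we have a Gröbner basis.
Inter-reduce: drop elements whose leading term is divisible by another's, tail-reduce, and make monic.
Reduced Gröbner basis: {x_1^2 - x_1x_2 - x_1, x_1x_3, x_2x_3 - 1/2x_1 + 1/2x_2 + 1/2}.
Label its elements g_1 = x_1^2 - x_1x_2 - x_1, g_2 = x_1x_3, g_3 = x_2x_3 - 1/2x_1 + 1/2x_2 + 1/2.

Reduce p = -12x_1x_2x_3 + 6x_1^2 - 6x_1x_2 - x_3^2 - 6x_1 - 1 modulo G:
  leading term x_1x_2x_3: subtract (-12x_2)·g_2 from -12x_1x_2x_3 + 6x_1^2 - 6x_1x_2 - x_3^2 - 6x_1 - 1 → 6x_1^2 - 6x_1x_2 - x_3^2 - 6x_1 - 1
  leading term x_1^2: subtract (6)·g_1 from 6x_1^2 - 6x_1x_2 - x_3^2 - 6x_1 - 1 → -x_3^2 - 1
  leading term x_3^2: no divisor's leading term divides it; move -x_3^2 to the remainder.
  leading term 1: no divisor's leading term divides it; move -1 to the remainder.
  normal form = -x_3^2 - 1.
The normal form is nonzero, so p ∉ I. Since p minus its normal form lies in I, I + (p) = I + (r) where r = -x_3^2 - 1; decide whether this ideal is the whole ring.
Run Buchberger on G together with r (pairs among the g_i already reduce to 0 since G is a Gröbner basis):
g_1 = x_1^2 - x_1x_2 - x_1, LT = x_1^2.
g_2 = x_1x_3, LT = x_1x_3.
g_3 = x_2x_3 - 1/2x_1 + 1/2x_2 + 1/2, LT = x_2x_3.
r = -x_3^2 - 1, LT = x_3^2.

S(g_1,g_2): lcm = x_1^2x_3. S = -x_1x_2x_3 - x_1x_3.
  leading term x_1x_2x_3: subtract (-x_2)·g_2 from -x_1x_2x_3 - x_1x_3 → -x_1x_3
  leading term x_1x_3: subtract (-1)·g_2 from -x_1x_3 → 0
  remainder 0.

S(g_1,g_3): leading monomials are coprime, so the S-polynomial reduces to 0 (Buchberger's first criterion).
S(g_1,r): leading monomials are coprime, so the S-polynomial reduces to 0 (Buchberger's first criterion).
S(g_2,g_3): lcm = x_1x_2x_3. S = 1/2x_1^2 - 1/2x_1x_2 - 1/2x_1.
  leading term x_1^2: subtract (1/2)·g_1 from 1/2x_1^2 - 1/2x_1x_2 - 1/2x_1 → 0
  remainder 0.

S(g_2,r): lcm = x_1x_3^2. S = -x_1.
  leading term x_1: no divisor's leading term divides it; move -x_1 to the remainder.
  remainder -x_1 ≠ 0; add m_5 = -x_1 to the basis.

S(g_3,r): lcm = x_2x_3^2. S = -1/2x_1x_3 + 1/2x_2x_3 - x_2 + 1/2x_3.
  leading term x_1x_3: subtract (-1/2)·g_2 from -1/2x_1x_3 + 1/2x_2x_3 - x_2 + 1/2x_3 → 1/2x_2x_3 - x_2 + 1/2x_3
  leading term x_2x_3: subtract (1/2)·g_3 from 1/2x_2x_3 - x_2 + 1/2x_3 → 1/4x_1 - 5/4x_2 + 1/2x_3 - 1/4
  leading term x_1: subtract (-1/4)·m_5 from 1/4x_1 - 5/4x_2 + 1/2x_3 - 1/4 → -5/4x_2 + 1/2x_3 - 1/4
  leading term x_2: no divisor's leading term divides it; move -5/4x_2 to the remainder.
  leading term x_3: no divisor's leading term divides it; move 1/2x_3 to the remainder.
  leading term 1: no divisor's leading term divides it; move -1/4 to the remainder.
  remainder -5/4x_2 + 1/2x_3 - 1/4 ≠ 0; add m_6 = -5/4x_2 + 1/2x_3 - 1/4 to the basis.

S(g_1,m_5): lcm = x_1^2. S = -x_1x_2 - x_1.
  leading term x_1x_2: subtract (x_2)·m_5 from -x_1x_2 - x_1 → -x_1
  leading term x_1: subtract (1)·m_5 from -x_1 → 0
  remainder 0.

S(g_2,m_5): lcm = x_1x_3. S = 0.
  remainder 0.

S(g_3,m_5): leading monomials are coprime, so the S-polynomial reduces to 0 (Buchberger's first criterion).
S(r,m_5): leading monomials are coprime, so the S-polynomial reduces to 0 (Buchberger's first criterion).
S(g_1,m_6): leading monomials are coprime, so the S-polynomial reduces to 0 (Buchberger's first criterion).
S(g_2,m_6): leading monomials are coprime, so the S-polynomial reduces to 0 (Buchberger's first criterion).
S(g_3,m_6): lcm = x_2x_3. S = 2/5x_3^2 - 1/2x_1 + 1/2x_2 - 1/5x_3 + 1/2.
  leading term x_3^2: subtract (-2/5)·r from 2/5x_3^2 - 1/2x_1 + 1/2x_2 - 1/5x_3 + 1/2 → -1/2x_1 + 1/2x_2 - 1/5x_3 + 1/10
  leading term x_1: subtract (1/2)·m_5 from -1/2x_1 + 1/2x_2 - 1/5x_3 + 1/10 → 1/2x_2 - 1/5x_3 + 1/10
  leading term x_2: subtract (-2/5)·m_6 from 1/2x_2 - 1/5x_3 + 1/10 → 0
  remainder 0.

S(r,m_6): leading monomials are coprime, so the S-polynomial reduces to 0 (Buchberger's first criterion).
S(m_5,m_6): leading monomials are coprime, so the S-polynomial reduces to 0 (Buchberger's first criterion).
Every S-polynomial of the final basis reduces to 0, so we have a Gröbner basis.
Inter-reduce: drop elements whose leading term is divisible by another's, tail-reduce, and make monic.
Reduced Gröbner basis: {x_3^2 + 1, x_1, x_2 - 2/5x_3 + 1/5}.
The reduced Gröbner basis of I + (p) is {x_3^2 + 1, x_1, x_2 - 2/5x_3 + 1/5} ≠ {1}, a proper ideal, so the enlarged system stays consistent: p is independent of I, with normal form -x_3^2 - 1.

-12x_1x_2x_3 + 6x_1^2 - 6x_1x_2 - x_3^2 - 6x_1 - 1 is independent of I; its normal form modulo I is -x_3^2 - 1.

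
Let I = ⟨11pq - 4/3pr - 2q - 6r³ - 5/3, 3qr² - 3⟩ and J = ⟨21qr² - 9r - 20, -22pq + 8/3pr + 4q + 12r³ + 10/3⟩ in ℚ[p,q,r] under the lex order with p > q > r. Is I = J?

No, the ideals differ.

Equality of ideals is decidable: compute both reduced Gröbner bases (unique for the ordering) and check whether they agree.
Buchberger on the first generating set:
f_1 = 11pq - 4/3pr - 2q - 6r³ - 5/3, LT = pq.
f_2 = 3qr² - 3, LT = qr².

S(f_1,f_2): lcm = pqr². S = -4/33pr³ + p - 2/11qr² - 6/11r⁵ - 5/33r².
  reduce S modulo (f_1, f_2):
  remainder -4/33pr³ + p - 6/11r⁵ - 5/33r² - 2/11 ≠ 0; add g_3 = -4/33pr³ + p - 6/11r⁵ - 5/33r² - 2/11 to the basis.

The other S-polynomials (S(f_1,g_3), S(f_2,g_3)) all reduce to 0 modulo the current basis, so we have a Gröbner basis.
Inter-reduce: drop elements whose leading term is divisible by another's, tail-reduce, and make monic.
Reduced Gröbner basis: {pq - 4/33pr - 2/11q - 6/11r³ - 5/33, pr³ - 33/4p + 9/2r⁵ + 5/4r² + 3/2, qr² - 1}.

Buchberger on the second generating set:
h_1 = 21qr² - 9r - 20, LT = qr².
h_2 = -22pq + 8/3pr + 4q + 12r³ + 10/3, LT = pq.

S(h_1,h_2): lcm = pqr². S = 4/33pr³ - 3/7pr - 20/21p + 2/11qr² + 6/11r⁵ + 5/33r².
  reduce S modulo (h_1, h_2):
  remainder 4/33pr³ - 3/7pr - 20/21p + 6/11r⁵ + 5/33r² + 6/77r + 40/231 ≠ 0; add k_3 = 4/33pr³ - 3/7pr - 20/21p + 6/11r⁵ + 5/33r² + 6/77r + 40/231 to the basis.

The other S-polynomials (S(h_1,k_3), S(h_2,k_3)) all reduce to 0 modulo the current basis, so we have a Gröbner basis.
Inter-reduce: drop elements whose leading term is divisible by another's, tail-reduce, and make monic.
Reduced Gröbner basis: {pq - 4/33pr - 2/11q - 6/11r³ - 5/33, pr³ - 99/28pr - 55/7p + 9/2r⁵ + 5/4r² + 9/14r + 10/7, qr² - 3/7r - 20/21}.

These differ, so the ideals are not equal.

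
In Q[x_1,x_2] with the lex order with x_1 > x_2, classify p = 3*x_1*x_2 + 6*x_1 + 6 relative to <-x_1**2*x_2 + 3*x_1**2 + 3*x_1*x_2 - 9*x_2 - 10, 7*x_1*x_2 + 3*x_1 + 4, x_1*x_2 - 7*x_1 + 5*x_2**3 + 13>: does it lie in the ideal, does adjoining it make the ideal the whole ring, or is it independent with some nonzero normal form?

Adjoining 3*x_1*x_2 + 6*x_1 + 6 makes the ideal the whole ring: the system is inconsistent.

First compute the reduced Gröbner basis of I by Buchberger's algorithm.
f_1 = -x_1**2*x_2 + 3*x_1**2 + 3*x_1*x_2 - 9*x_2 - 10, LT = x_1**2*x_2.
f_2 = 7*x_1*x_2 + 3*x_1 + 4, LT = x_1*x_2.
f_3 = x_1*x_2 - 7*x_1 + 5*x_2**3 + 13, LT = x_1*x_2.

S(f_1,f_2): lcm = x_1**2*x_2. S = -24/7*x_1**2 - 3*x_1*x_2 - 4/7*x_1 + 9*x_2 + 10.
  leading term x_1**2: no divisor's leading term divides it; move -24/7*x_1**2 to the remainder.
  leading term x_1*x_2: subtract (-3/7)·f_2 from -3*x_1*x_2 - 4/7*x_1 + 9*x_2 + 10 → 5/7*x_1 + 9*x_2 + 82/7
  leading term x_1: no divisor's leading term divides it; move 5/7*x_1 to the remainder.
  leading term x_2: no divisor's leading term divides it; move 9*x_2 to the remainder.
  leading term 1: no divisor's leading term divides it; move 82/7 to the remainder.
  remainder -24/7*x_1**2 + 5/7*x_1 + 9*x_2 + 82/7 ≠ 0; add h_4 = -24/7*x_1**2 + 5/7*x_1 + 9*x_2 + 82/7 to the basis.

S(f_1,f_3): lcm = x_1**2*x_2. S = 4*x_1**2 - 5*x_1*x_2**3 - 3*x_1*x_2 - 13*x_1 + 9*x_2 + 10.
  leading term x_1**2: subtract (-7/6)·h_4 from 4*x_1**2 - 5*x_1*x_2**3 - 3*x_1*x_2 - 13*x_1 + 9*x_2 + 10 → -5*x_1*x_2**3 - 3*x_1*x_2 - 73/6*x_1 + 39/2*x_2 + 71/3
  leading term x_1*x_2**3: subtract (-5/7*x_2**2)·f_2 from -5*x_1*x_2**3 - 3*x_1*x_2 - 73/6*x_1 + 39/2*x_2 + 71/3 → 15/7*x_1*x_2**2 - 3*x_1*x_2 - 73/6*x_1 + 20/7*x_2**2 + 39/2*x_2 + 71/3
  leading term x_1*x_2**2: subtract (15/49*x_2)·f_2 from 15/7*x_1*x_2**2 - 3*x_1*x_2 - 73/6*x_1 + 20/7*x_2**2 + 39/2*x_2 + 71/3 → -192/49*x_1*x_2 - 73/6*x_1 + 20/7*x_2**2 + 1791/98*x_2 + 71/3
  leading term x_1*x_2: subtract (-192/343)·f_2 from -192/49*x_1*x_2 - 73/6*x_1 + 20/7*x_2**2 + 1791/98*x_2 + 71/3 → -21583/2058*x_1 + 20/7*x_2**2 + 1791/98*x_2 + 26657/1029
  leading term x_1: no divisor's leading term divides it; move -21583/2058*x_1 to the remainder.
  leading term x_2**2: no divisor's leading term divides it; move 20/7*x_2**2 to the remainder.
  leading term x_2: no divisor's leading term divides it; move 1791/98*x_2 to the remainder.
  leading term 1: no divisor's leading term divides it; move 26657/1029 to the remainder.
  remainder -21583/2058*x_1 + 20/7*x_2**2 + 1791/98*x_2 + 26657/1029 ≠ 0; add h_5 = -21583/2058*x_1 + 20/7*x_2**2 + 1791/98*x_2 + 26657/1029 to the basis.

S(f_2,f_3): lcm = x_1*x_2. S = 52/7*x_1 - 5*x_2**3 - 87/7.
  leading term x_1: subtract (-15288/21583)·h_5 from 52/7*x_1 - 5*x_2**3 - 87/7 → -5*x_2**3 + 43680/21583*x_2**2 + 279396/21583*x_2 + 127801/21583
  leading term x_2**3: no divisor's leading term divides it; move -5*x_2**3 to the remainder.
  leading term x_2**2: no divisor's leading term divides it; move 43680/21583*x_2**2 to the remainder.
  leading term x_2: no divisor's leading term divides it; move 279396/21583*x_2 to the remainder.
  leading term 1: no divisor's leading term divides it; move 127801/21583 to the remainder.
  remainder -5*x_2**3 + 43680/21583*x_2**2 + 279396/21583*x_2 + 127801/21583 ≠ 0; add h_6 = -5*x_2**3 + 43680/21583*x_2**2 + 279396/21583*x_2 + 127801/21583 to the basis.

S(f_1,h_4): lcm = x_1**2*x_2. S = -3*x_1**2 - 67/24*x_1*x_2 + 21/8*x_2**2 + 149/12*x_2 + 10.
  leading term x_1**2: subtract (7/8)·h_4 from -3*x_1**2 - 67/24*x_1*x_2 + 21/8*x_2**2 + 149/12*x_2 + 10 → -67/24*x_1*x_2 - 5/8*x_1 + 21/8*x_2**2 + 109/24*x_2 - 1/4
  leading term x_1*x_2: subtract (-67/168)·f_2 from -67/24*x_1*x_2 - 5/8*x_1 + 21/8*x_2**2 + 109/24*x_2 - 1/4 → 4/7*x_1 + 21/8*x_2**2 + 109/24*x_2 + 113/84
  leading term x_1: subtract (-1176/21583)·h_5 from 4/7*x_1 + 21/8*x_2**2 + 109/24*x_2 + 113/84 → 480123/172664*x_2**2 + 2868355/517992*x_2 + 713993/258996
  leading term x_2**2: no divisor's leading term divides it; move 480123/172664*x_2**2 to the remainder.
  leading term x_2: no divisor's leading term divides it; move 2868355/517992*x_2 to the remainder.
  leading term 1: no divisor's leading term divides it; move 713993/258996 to the remainder.
  remainder 480123/172664*x_2**2 + 2868355/517992*x_2 + 713993/258996 ≠ 0; add h_7 = 480123/172664*x_2**2 + 2868355/517992*x_2 + 713993/258996 to the basis.

S(f_1,h_5): lcm = x_1**2*x_2. S = -3*x_1**2 + 5880/21583*x_1*x_2**3 + 37611/21583*x_1*x_2**2 - 11435/21583*x_1*x_2 + 9*x_2 + 10.
  leading term x_1**2: subtract (7/8)·h_4 from -3*x_1**2 + 5880/21583*x_1*x_2**3 + 37611/21583*x_1*x_2**2 - 11435/21583*x_1*x_2 + 9*x_2 + 10 → 5880/21583*x_1*x_2**3 + 37611/21583*x_1*x_2**2 - 11435/21583*x_1*x_2 - 5/8*x_1 + 9/8*x_2 - 1/4
  leading term x_1*x_2**3: subtract (840/21583*x_2**2)·f_2 from 5880/21583*x_1*x_2**3 + 37611/21583*x_1*x_2**2 - 11435/21583*x_1*x_2 - 5/8*x_1 + 9/8*x_2 - 1/4 → 35091/21583*x_1*x_2**2 - 11435/21583*x_1*x_2 - 5/8*x_1 - 3360/21583*x_2**2 + 9/8*x_2 - 1/4
  leading term x_1*x_2**2: subtract (5013/21583*x_2)·f_2 from 35091/21583*x_1*x_2**2 - 11435/21583*x_1*x_2 - 5/8*x_1 - 3360/21583*x_2**2 + 9/8*x_2 - 1/4 → -26474/21583*x_1*x_2 - 5/8*x_1 - 3360/21583*x_2**2 + 33831/172664*x_2 - 1/4
  leading term x_1*x_2: subtract (-3782/21583)·f_2 from -26474/21583*x_1*x_2 - 5/8*x_1 - 3360/21583*x_2**2 + 33831/172664*x_2 - 1/4 → -17147/172664*x_1 - 3360/21583*x_2**2 + 33831/172664*x_2 + 38929/86332
  leading term x_1: subtract (17644263/1863303556)·h_5 from -17147/172664*x_1 - 3360/21583*x_2**2 + 33831/172664*x_2 + 38929/86332 → -85121925/465825889*x_2**2 + 10657332/465825889*x_2 + 95779257/465825889
  leading term x_2**2: subtract (-32427400/493452129)·h_7 from -85121925/465825889*x_2**2 + 10657332/465825889*x_2 + 95779257/465825889 → 572563481/1480356387*x_2 + 572563481/1480356387
  leading term x_2: no divisor's leading term divides it; move 572563481/1480356387*x_2 to the remainder.
  leading term 1: no divisor's leading term divides it; move 572563481/1480356387 to the remainder.
  remainder 572563481/1480356387*x_2 + 572563481/1480356387 ≠ 0; add h_8 = 572563481/1480356387*x_2 + 572563481/1480356387 to the basis.

The other S-polynomials (S(f_2,h_4), S(f_3,h_4), S(f_2,h_5), S(f_3,h_5), S(h_4,h_5), S(f_1,h_6), S(f_2,h_6), S(f_3,h_6), S(h_4,h_6), S(h_5,h_6), S(f_1,h_7), S(f_2,h_7), S(f_3,h_7), S(h_4,h_7), S(h_5,h_7), S(h_6,h_7), S(f_1,h_8), S(f_2,h_8), S(f_3,h_8), S(h_4,h_8), S(h_5,h_8), S(h_6,h_8), S(h_7,h_8)) all reduce to 0 modulo the current basis, so we have a Gröbner basis.
Inter-reduce: drop elements whose leading term is divisible by another's, tail-reduce, and make monic.
Reduced Gröbner basis: {x_1 - 1, x_2 + 1}.
Label its elements g_1 = x_1 - 1, g_2 = x_2 + 1.

Reduce p = 3*x_1*x_2 + 6*x_1 + 6 modulo G:
  leading term x_1*x_2: subtract (3*x_2)·g_1 from 3*x_1*x_2 + 6*x_1 + 6 → 6*x_1 + 3*x_2 + 6
  leading term x_1: subtract (6)·g_1 from 6*x_1 + 3*x_2 + 6 → 3*x_2 + 12
  leading term x_2: subtract (3)·g_2 from 3*x_2 + 12 → 9
  leading term 1: no divisor's leading term divides it; move 9 to the remainder.
  normal form = 9.
The normal form is nonzero, so p ∉ I. Since p minus its normal form lies in I, I + (p) = I + (r) where r = 9; decide whether this ideal is the whole ring.
Here r = 9 is a nonzero constant, hence a unit: 1 ∈ I + (p), the Gröbner basis of I + (p) is {1}, and the enlarged system has no common solution — adjoining p is inconsistent.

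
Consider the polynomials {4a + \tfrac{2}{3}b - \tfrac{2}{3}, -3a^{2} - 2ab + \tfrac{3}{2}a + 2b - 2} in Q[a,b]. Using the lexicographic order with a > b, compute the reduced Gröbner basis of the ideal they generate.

G = {a + \tfrac{1}{6}b - \tfrac{1}{6}, b^{2} + \tfrac{19}{3}b - \tfrac{22}{3}}

f_1 = 4a + \tfrac{2}{3}b - \tfrac{2}{3}, LT = a.
f_2 = -3a^{2} - 2ab + \tfrac{3}{2}a + 2b - 2, LT = a^{2}.

S(f_1,f_2): lcm = a^{2}. S = -\tfrac{1}{2}ab + \tfrac{1}{3}a + \tfrac{2}{3}b - \tfrac{2}{3}.
  reduce S modulo (f_1, f_2):
  remainder \tfrac{1}{12}b^{2} + \tfrac{19}{36}b - \tfrac{11}{18} ≠ 0; add g_3 = \tfrac{1}{12}b^{2} + \tfrac{19}{36}b - \tfrac{11}{18} to the basis.

The other S-polynomials (S(f_1,g_3), S(f_2,g_3)) all reduce to 0 modulo the current basis, so we have a Gröbner basis.
Inter-reduce: drop elements whose leading term is divisible by another's, tail-reduce, and make monic.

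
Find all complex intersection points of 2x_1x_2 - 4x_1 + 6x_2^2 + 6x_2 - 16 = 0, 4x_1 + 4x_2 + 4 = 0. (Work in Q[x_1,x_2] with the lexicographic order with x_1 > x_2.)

Compute a lex Gröbner basis by Buchberger's algorithm.
f_1 = 2x_1x_2 - 4x_1 + 6x_2^2 + 6x_2 - 16, LT = x_1x_2.
f_2 = 4x_1 + 4x_2 + 4, LT = x_1.

S(f_1,f_2): lcm = x_1x_2. S = -2x_1 + 2x_2^2 + 2x_2 - 8.
  reduce S modulo (f_1, f_2):
  remainder 2x_2^2 + 4x_2 - 6 ≠ 0; add h_3 = 2x_2^2 + 4x_2 - 6 to the basis.

The other S-polynomials (S(f_1,h_3), S(f_2,h_3)) all reduce to 0 modulo the current basis, so we have a Gröbner basis.
Inter-reduce: drop elements whose leading term is divisible by another's, tail-reduce, and make monic.
Reduced Gröbner basis: {x_1 + x_2 + 1, x_2^2 + 2x_2 - 3}.

Since the basis is lex-ordered, x_2^2 + 2x_2 - 3 is univariate in x_2. Its roots are {-3, 1}. Back-substituting each root into the other basis elements fixes the other coordinates.
  x_2 = -3: the earlier basis element becomes x_1 - 2 = 0, giving x_1 = 2 — point (2, -3).
  x_2 = 1: the earlier basis element becomes x_1 + 2 = 0, giving x_1 = -2 — point (-2, 1).

{(2, -3), (-2, 1)}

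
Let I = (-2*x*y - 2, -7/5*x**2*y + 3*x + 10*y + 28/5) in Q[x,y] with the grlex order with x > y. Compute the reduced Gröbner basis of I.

The reduced Gröbner basis is the canonical form of the ideal for this ordering.

f_1 = -2*x*y - 2, LT = x*y.
f_2 = -7/5*x**2*y + 3*x + 10*y + 28/5, LT = x**2*y.

S(f_1,f_2): lcm = x**2*y. S = 22/7*x + 50/7*y + 4.
  leading term x: no divisor's leading term divides it; move 22/7*x to the remainder.
  leading term y: no divisor's leading term divides it; move 50/7*y to the remainder.
  leading term 1: no divisor's leading term divides it; move 4 to the remainder.
  remainder 22/7*x + 50/7*y + 4 ≠ 0; add g_3 = 22/7*x + 50/7*y + 4 to the basis.

S(f_1,g_3): lcm = x*y. S = -25/11*y**2 - 14/11*y + 1.
  leading term y**2: no divisor's leading term divides it; move -25/11*y**2 to the remainder.
  leading term y: no divisor's leading term divides it; move -14/11*y to the remainder.
  leading term 1: no divisor's leading term divides it; move 1 to the remainder.
  remainder -25/11*y**2 - 14/11*y + 1 ≠ 0; add g_4 = -25/11*y**2 - 14/11*y + 1 to the basis.

The other S-polynomials (S(f_2,g_3), S(f_1,g_4), S(f_2,g_4), S(g_3,g_4)) all reduce to 0 modulo the current basis, so we have a Gröbner basis.
Inter-reduce: drop elements whose leading term is divisible by another's, tail-reduce, and make monic.

G = {y**2 + 14/25*y - 11/25, x + 25/11*y + 14/11}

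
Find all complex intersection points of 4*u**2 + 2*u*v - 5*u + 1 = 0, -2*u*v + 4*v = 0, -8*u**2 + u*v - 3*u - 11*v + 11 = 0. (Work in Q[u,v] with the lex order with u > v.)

Compute a lex Gröbner basis by Buchberger's algorithm.
f_1 = 4*u**2 + 2*u*v - 5*u + 1, LT = u**2.
f_2 = -2*u*v + 4*v, LT = u*v.
f_3 = -8*u**2 + u*v - 3*u - 11*v + 11, LT = u**2.

S(f_1,f_2): lcm = u**2*v. S = 1/2*u*v**2 + 3/4*u*v + 1/4*v.
  leading term u*v**2: subtract (-1/4*v)·f_2 from 1/2*u*v**2 + 3/4*u*v + 1/4*v → 3/4*u*v + v**2 + 1/4*v
  leading term u*v: subtract (-3/8)·f_2 from 3/4*u*v + v**2 + 1/4*v → v**2 + 7/4*v
  leading term v**2: no divisor's leading term divides it; move v**2 to the remainder.
  leading term v: no divisor's leading term divides it; move 7/4*v to the remainder.
  remainder v**2 + 7/4*v ≠ 0; add h_4 = v**2 + 7/4*v to the basis.

S(f_1,f_3): lcm = u**2. S = 5/8*u*v - 13/8*u - 11/8*v + 13/8.
  leading term u*v: subtract (-5/16)·f_2 from 5/8*u*v - 13/8*u - 11/8*v + 13/8 → -13/8*u - 1/8*v + 13/8
  leading term u: no divisor's leading term divides it; move -13/8*u to the remainder.
  leading term v: no divisor's leading term divides it; move -1/8*v to the remainder.
  leading term 1: no divisor's leading term divides it; move 13/8 to the remainder.
  remainder -13/8*u - 1/8*v + 13/8 ≠ 0; add h_5 = -13/8*u - 1/8*v + 13/8 to the basis.

S(f_2,f_3): lcm = u**2*v. S = 1/8*u*v**2 - 19/8*u*v - 11/8*v**2 + 11/8*v.
  leading term u*v**2: subtract (-1/16*v)·f_2 from 1/8*u*v**2 - 19/8*u*v - 11/8*v**2 + 11/8*v → -19/8*u*v - 9/8*v**2 + 11/8*v
  leading term u*v: subtract (19/16)·f_2 from -19/8*u*v - 9/8*v**2 + 11/8*v → -9/8*v**2 - 27/8*v
  leading term v**2: subtract (-9/8)·h_4 from -9/8*v**2 - 27/8*v → -45/32*v
  leading term v: no divisor's leading term divides it; move -45/32*v to the remainder.
  remainder -45/32*v ≠ 0; add h_6 = -45/32*v to the basis.

The other S-polynomials (S(f_1,h_4), S(f_2,h_4), S(f_3,h_4), S(f_1,h_5), S(f_2,h_5), S(f_3,h_5), S(h_4,h_5), S(f_1,h_6), S(f_2,h_6), S(f_3,h_6), S(h_4,h_6), S(h_5,h_6)) all reduce to 0 modulo the current basis, so we have a Gröbner basis.
Inter-reduce: drop elements whose leading term is divisible by another's, tail-reduce, and make monic.
Reduced Gröbner basis: {u - 1, v}.

Since the basis is lex-ordered, v is univariate in v. Its roots are {0}. Back-substituting each root into the other basis elements fixes the other coordinates.
  v = 0: the earlier basis element becomes u - 1 = 0, giving u = 1 — point (1, 0).
A lex Gröbner basis triangularizes the system, enabling back-substitution.

{(1, 0)}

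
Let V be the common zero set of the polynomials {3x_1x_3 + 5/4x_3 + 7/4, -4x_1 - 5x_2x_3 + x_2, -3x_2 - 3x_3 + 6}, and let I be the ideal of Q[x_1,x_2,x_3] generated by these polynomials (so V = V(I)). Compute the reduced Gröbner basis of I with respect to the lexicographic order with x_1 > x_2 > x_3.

The reduced Gröbner basis is the canonical form of the ideal for this ordering.

f_1 = 3x_1x_3 + 5/4x_3 + 7/4, LT = x_1x_3.
f_2 = -4x_1 - 5x_2x_3 + x_2, LT = x_1.
f_3 = -3x_2 - 3x_3 + 6, LT = x_2.

S(f_1,f_2): lcm = x_1x_3. S = -5/4x_2x_3^2 + 1/4x_2x_3 + 5/12x_3 + 7/12.
  leading term x_2x_3^2: subtract (5/12x_3^2)·f_3 from -5/4x_2x_3^2 + 1/4x_2x_3 + 5/12x_3 + 7/12 → 1/4x_2x_3 + 5/4x_3^3 - 5/2x_3^2 + 5/12x_3 + 7/12
  leading term x_2x_3: subtract (-1/12x_3)·f_3 from 1/4x_2x_3 + 5/4x_3^3 - 5/2x_3^2 + 5/12x_3 + 7/12 → 5/4x_3^3 - 11/4x_3^2 + 11/12x_3 + 7/12
  leading term x_3^3: no divisor's leading term divides it; move 5/4x_3^3 to the remainder.
  leading term x_3^2: no divisor's leading term divides it; move -11/4x_3^2 to the remainder.
  leading term x_3: no divisor's leading term divides it; move 11/12x_3 to the remainder.
  leading term 1: no divisor's leading term divides it; move 7/12 to the remainder.
  remainder 5/4x_3^3 - 11/4x_3^2 + 11/12x_3 + 7/12 ≠ 0; add g_4 = 5/4x_3^3 - 11/4x_3^2 + 11/12x_3 + 7/12 to the basis.

The other S-polynomials (S(f_1,f_3), S(f_2,f_3), S(f_1,g_4), S(f_2,g_4), S(f_3,g_4)) all reduce to 0 modulo the current basis, so we have a Gröbner basis.
Inter-reduce: drop elements whose leading term is divisible by another's, tail-reduce, and make monic.

G = {x_1 - 5/4x_3^2 + 11/4x_3 - 1/2, x_2 + x_3 - 2, x_3^3 - 11/5x_3^2 + 11/15x_3 + 7/15}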